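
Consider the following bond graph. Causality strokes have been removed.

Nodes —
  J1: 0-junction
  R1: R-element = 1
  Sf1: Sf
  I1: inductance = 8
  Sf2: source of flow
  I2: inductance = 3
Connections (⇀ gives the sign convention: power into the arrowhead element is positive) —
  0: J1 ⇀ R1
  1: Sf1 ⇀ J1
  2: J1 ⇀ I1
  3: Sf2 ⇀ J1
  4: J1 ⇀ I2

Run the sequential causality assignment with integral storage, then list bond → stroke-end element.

b0 stroke at J1
b1 stroke at Sf1
b2 stroke at I1
b3 stroke at Sf2
b4 stroke at I2

bond 1 stroke→Sf1  (Sf1: flow source, stroke at near end)
bond 3 stroke→Sf2  (Sf2 (Sf) sets flow on bond)
bond 2 stroke→I1  (I1 integral (f out))
bond 4 stroke→I2  (I2: I, integral causality)
bond 0 stroke→J1  (J1 needs exactly one e-in)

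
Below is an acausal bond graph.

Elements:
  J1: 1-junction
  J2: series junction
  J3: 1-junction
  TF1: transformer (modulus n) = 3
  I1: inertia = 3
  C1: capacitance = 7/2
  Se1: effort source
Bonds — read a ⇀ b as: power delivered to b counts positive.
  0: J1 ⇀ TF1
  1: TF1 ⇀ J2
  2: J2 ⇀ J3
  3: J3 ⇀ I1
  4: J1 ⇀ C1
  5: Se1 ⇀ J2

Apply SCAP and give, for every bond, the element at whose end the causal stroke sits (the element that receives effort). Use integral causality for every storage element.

β0 →TF1
β1 →J2
β2 →J3
β3 →I1
β4 →J1
β5 →J2

b5 →J2  (Se1 fixes effort; stroke away)
b3 →I1  (I1 integral (f out))
b2 →J3  (common-f at J3 fixed by 3)
b1 →J2  (1-jn J2 has f-setter on 2)
b0 →TF1  (TF1: transformer flips bond 1)
b4 →J1  (1-jn J1 has f-setter on 0)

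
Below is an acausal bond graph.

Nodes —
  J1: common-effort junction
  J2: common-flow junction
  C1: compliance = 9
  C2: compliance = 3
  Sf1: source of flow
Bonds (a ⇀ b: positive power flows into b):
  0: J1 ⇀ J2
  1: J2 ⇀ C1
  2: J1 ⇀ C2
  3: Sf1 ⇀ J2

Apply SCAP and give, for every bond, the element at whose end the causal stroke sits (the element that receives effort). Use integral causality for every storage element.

bond 0 |J2
bond 1 |J2
bond 2 |J1
bond 3 |Sf1

#3 stroke at Sf1  (Sf1: flow source, stroke at near end)
#0 stroke at J2  (J2 flow already set via bond 3)
#1 stroke at J2  (J2: bond 3 brought flow, rest push out)
#2 stroke at J1  (J1: last free bond brings effort in)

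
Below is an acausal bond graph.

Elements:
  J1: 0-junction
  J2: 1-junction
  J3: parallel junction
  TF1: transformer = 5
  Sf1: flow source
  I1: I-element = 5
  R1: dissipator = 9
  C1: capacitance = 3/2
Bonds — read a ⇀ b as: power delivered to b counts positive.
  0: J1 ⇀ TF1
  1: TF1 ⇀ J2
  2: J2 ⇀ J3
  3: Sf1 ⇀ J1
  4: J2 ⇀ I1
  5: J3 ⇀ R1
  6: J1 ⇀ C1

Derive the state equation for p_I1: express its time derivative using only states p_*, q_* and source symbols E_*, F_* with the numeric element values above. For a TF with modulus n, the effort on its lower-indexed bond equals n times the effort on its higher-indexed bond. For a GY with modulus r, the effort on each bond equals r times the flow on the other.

dp_I1/dt = -9*p_I1/5 + 2*q_C1/15

β3 stroke→Sf1  (Sf1: flow source, stroke at near end)
β4 stroke→I1  (I1: I, integral causality)
β1 stroke→J2  (1-jn J2 has f-setter on 4)
β2 stroke→J2  (J2 flow already set via bond 4)
β5 stroke→J3  (only one effort-in slot at J3)
β0 stroke→TF1  (TF TF1: opposite of bond 1)
β6 stroke→J1  (J1: last free bond brings effort in)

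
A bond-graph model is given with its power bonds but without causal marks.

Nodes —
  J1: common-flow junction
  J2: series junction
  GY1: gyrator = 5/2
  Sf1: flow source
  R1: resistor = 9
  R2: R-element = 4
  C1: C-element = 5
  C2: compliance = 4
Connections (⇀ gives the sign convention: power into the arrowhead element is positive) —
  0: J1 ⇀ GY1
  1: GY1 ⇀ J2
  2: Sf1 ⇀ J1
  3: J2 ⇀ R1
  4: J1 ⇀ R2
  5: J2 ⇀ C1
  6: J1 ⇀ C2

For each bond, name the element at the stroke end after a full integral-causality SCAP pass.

bond 2 →Sf1  (source Sf1 imposes f)
bond 0 →J1  (1-jn J1 has f-setter on 2)
bond 4 →J1  (J1 flow already set via bond 2)
bond 6 →J1  (J1: bond 2 brought flow, rest push out)
bond 1 →J2  (GY GY1: same side as bond 0)
bond 5 →J2  (prefer integral on C1)
bond 3 →R1  (closing 1-jn rule on J2)

β0 stroke→J1
β1 stroke→J2
β2 stroke→Sf1
β3 stroke→R1
β4 stroke→J1
β5 stroke→J2
β6 stroke→J1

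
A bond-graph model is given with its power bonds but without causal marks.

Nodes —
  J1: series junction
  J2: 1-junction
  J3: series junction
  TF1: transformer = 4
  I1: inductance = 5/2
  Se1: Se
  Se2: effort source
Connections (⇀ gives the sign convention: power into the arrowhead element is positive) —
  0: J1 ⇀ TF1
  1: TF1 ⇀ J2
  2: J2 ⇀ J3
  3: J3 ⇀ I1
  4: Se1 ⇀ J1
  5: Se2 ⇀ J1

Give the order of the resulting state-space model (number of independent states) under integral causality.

1  (I1 all integral)

bond 4 →J1  (Se1 fixes effort; stroke away)
bond 5 →J1  (Se2 (Se) sets effort on bond)
bond 0 →TF1  (closing 1-jn rule on J1)
bond 1 →J2  (TF1 one-in-one-out from 0)
bond 2 →J3  (J2: last free bond brings flow in)
bond 3 →I1  (only one flow-in slot at J3)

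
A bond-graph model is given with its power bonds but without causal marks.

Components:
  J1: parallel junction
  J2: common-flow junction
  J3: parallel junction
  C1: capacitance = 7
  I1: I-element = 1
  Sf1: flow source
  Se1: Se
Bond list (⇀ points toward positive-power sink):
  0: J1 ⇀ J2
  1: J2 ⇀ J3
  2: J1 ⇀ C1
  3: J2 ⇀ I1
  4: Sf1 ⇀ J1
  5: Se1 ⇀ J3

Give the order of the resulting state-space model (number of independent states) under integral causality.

bond 4 stroke at Sf1  (Sf1 (Sf) sets flow on bond)
bond 5 stroke at J3  (Se1: effort source, stroke at far end)
bond 1 stroke at J2  (J3 effort already set via bond 5)
bond 2 stroke at J1  (C1 integral (e out))
bond 0 stroke at J2  (common-e at J1 fixed by 2)
bond 3 stroke at I1  (closing 1-jn rule on J2)

2  (C1, I1 all integral)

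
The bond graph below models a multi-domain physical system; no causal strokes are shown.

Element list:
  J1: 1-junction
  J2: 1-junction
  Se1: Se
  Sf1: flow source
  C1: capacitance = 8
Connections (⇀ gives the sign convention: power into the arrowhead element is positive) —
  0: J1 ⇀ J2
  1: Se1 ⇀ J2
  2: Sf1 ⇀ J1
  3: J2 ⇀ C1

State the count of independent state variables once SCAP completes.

1  (C1 all integral)

bond 1 |J2  (Se1 fixes effort; stroke away)
bond 2 |Sf1  (Sf1 (Sf) sets flow on bond)
bond 0 |J1  (common-f at J1 fixed by 2)
bond 3 |J2  (J2 flow already set via bond 0)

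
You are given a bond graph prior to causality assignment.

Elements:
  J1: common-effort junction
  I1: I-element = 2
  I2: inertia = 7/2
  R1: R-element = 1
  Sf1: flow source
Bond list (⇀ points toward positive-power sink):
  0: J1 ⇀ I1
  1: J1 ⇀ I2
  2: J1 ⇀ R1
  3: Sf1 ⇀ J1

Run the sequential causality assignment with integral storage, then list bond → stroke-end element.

β0 stroke→I1
β1 stroke→I2
β2 stroke→J1
β3 stroke→Sf1

bond 3 stroke at Sf1  (Sf1: flow source, stroke at near end)
bond 0 stroke at I1  (I1 integral (f out))
bond 1 stroke at I2  (I2: I, integral causality)
bond 2 stroke at J1  (J1 needs exactly one e-in)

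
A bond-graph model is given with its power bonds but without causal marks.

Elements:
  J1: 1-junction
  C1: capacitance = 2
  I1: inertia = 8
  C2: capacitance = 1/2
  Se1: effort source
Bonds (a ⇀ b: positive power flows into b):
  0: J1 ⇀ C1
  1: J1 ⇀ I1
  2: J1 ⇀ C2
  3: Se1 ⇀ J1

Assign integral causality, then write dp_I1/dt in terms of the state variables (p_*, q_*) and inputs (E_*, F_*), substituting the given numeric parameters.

dp_I1/dt = E_Se1 - q_C1/2 - 2*q_C2

#3 →J1  (Se1: effort source, stroke at far end)
#0 →J1  (C1: C, integral causality)
#1 →I1  (prefer integral on I1)
#2 →J1  (J1 flow already set via bond 1)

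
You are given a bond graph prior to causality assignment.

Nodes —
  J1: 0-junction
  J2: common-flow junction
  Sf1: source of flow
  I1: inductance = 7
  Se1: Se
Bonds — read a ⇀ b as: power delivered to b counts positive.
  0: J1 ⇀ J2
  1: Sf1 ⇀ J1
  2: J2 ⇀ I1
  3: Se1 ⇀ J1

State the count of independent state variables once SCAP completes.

#1 →Sf1  (Sf1 fixes flow; stroke at Sf1)
#3 →J1  (Se1 (Se) sets effort on bond)
#0 →J2  (0-jn J1 has e-setter on 3)
#2 →I1  (J2 needs exactly one f-in)

1  (I1 all integral)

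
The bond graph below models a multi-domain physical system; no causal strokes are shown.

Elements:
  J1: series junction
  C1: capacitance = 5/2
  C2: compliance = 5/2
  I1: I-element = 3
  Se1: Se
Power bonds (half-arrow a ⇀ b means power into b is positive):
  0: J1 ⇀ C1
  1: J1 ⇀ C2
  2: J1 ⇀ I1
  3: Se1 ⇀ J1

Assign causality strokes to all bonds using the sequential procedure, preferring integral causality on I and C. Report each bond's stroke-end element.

bond 3 |J1  (source Se1 imposes e)
bond 0 |J1  (prefer integral on C1)
bond 1 |J1  (C2: C, integral causality)
bond 2 |I1  (only one flow-in slot at J1)

b0 stroke at J1
b1 stroke at J1
b2 stroke at I1
b3 stroke at J1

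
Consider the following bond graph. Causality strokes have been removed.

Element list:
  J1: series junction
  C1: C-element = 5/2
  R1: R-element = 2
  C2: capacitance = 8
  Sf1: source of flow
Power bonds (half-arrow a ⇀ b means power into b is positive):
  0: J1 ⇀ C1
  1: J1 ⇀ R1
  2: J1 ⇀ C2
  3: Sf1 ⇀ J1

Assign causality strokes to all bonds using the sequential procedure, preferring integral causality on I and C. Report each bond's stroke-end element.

b0 stroke→J1
b1 stroke→J1
b2 stroke→J1
b3 stroke→Sf1

bond 3 stroke at Sf1  (Sf1 fixes flow; stroke at Sf1)
bond 0 stroke at J1  (common-f at J1 fixed by 3)
bond 1 stroke at J1  (1-jn J1 has f-setter on 3)
bond 2 stroke at J1  (common-f at J1 fixed by 3)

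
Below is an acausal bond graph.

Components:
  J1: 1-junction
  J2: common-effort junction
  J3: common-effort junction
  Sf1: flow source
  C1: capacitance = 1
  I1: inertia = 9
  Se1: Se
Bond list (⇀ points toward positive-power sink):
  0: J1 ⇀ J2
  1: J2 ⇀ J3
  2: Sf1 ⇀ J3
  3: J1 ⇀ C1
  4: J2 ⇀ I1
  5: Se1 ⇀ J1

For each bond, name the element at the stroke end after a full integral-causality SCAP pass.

#0 stroke at J2
#1 stroke at J3
#2 stroke at Sf1
#3 stroke at J1
#4 stroke at I1
#5 stroke at J1

b2 |Sf1  (Sf1 fixes flow; stroke at Sf1)
b5 |J1  (Se1 (Se) sets effort on bond)
b1 |J3  (only one effort-in slot at J3)
b3 |J1  (C1 integral (e out))
b0 |J2  (only one flow-in slot at J1)
b4 |I1  (J2: bond 0 brought effort, rest push out)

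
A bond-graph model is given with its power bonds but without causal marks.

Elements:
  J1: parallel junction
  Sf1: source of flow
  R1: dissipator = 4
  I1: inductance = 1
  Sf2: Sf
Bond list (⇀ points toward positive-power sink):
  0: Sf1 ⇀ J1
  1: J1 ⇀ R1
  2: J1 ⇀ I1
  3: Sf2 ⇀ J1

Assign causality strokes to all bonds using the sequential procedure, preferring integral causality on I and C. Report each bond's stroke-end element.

#0 stroke→Sf1  (Sf1 (Sf) sets flow on bond)
#3 stroke→Sf2  (Sf2: flow source, stroke at near end)
#2 stroke→I1  (I1: I, integral causality)
#1 stroke→J1  (J1 needs exactly one e-in)

b0 stroke→Sf1
b1 stroke→J1
b2 stroke→I1
b3 stroke→Sf2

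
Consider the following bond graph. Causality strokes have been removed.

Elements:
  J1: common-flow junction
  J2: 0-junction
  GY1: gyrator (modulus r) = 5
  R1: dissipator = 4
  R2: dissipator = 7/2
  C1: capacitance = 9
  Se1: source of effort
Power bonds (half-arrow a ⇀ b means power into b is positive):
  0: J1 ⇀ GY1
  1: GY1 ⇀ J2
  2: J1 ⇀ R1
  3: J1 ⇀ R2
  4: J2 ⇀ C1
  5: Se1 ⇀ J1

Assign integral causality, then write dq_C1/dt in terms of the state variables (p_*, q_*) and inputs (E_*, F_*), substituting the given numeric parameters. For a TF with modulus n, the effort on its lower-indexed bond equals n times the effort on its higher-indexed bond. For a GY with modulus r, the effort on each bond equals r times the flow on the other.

β5 stroke at J1  (Se1 fixes effort; stroke away)
β4 stroke at J2  (C1 integral (e out))
β1 stroke at GY1  (common-e at J2 fixed by 4)
β0 stroke at GY1  (GY1 both-in/both-out from 1)
β2 stroke at J1  (1-jn J1 has f-setter on 0)
β3 stroke at J1  (common-f at J1 fixed by 0)

dq_C1/dt = E_Se1/5 - q_C1/30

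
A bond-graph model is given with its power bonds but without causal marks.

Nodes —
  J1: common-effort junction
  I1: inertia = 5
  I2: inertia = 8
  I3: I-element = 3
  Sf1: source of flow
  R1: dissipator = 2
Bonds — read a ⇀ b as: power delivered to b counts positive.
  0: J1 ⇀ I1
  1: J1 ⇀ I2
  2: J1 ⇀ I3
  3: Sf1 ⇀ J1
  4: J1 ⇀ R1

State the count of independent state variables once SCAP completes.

b3 |Sf1  (source Sf1 imposes f)
b0 |I1  (prefer integral on I1)
b1 |I2  (prefer integral on I2)
b2 |I3  (I3 integral (f out))
b4 |J1  (closing 0-jn rule on J1)

3  (I1, I2, I3 all integral)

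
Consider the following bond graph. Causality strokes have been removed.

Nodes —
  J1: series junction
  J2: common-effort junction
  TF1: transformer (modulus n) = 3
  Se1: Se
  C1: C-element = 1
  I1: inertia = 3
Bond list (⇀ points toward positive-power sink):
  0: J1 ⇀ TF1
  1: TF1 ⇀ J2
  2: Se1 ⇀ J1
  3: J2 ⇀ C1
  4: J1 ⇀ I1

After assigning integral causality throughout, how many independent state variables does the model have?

b2 |J1  (Se1 fixes effort; stroke away)
b3 |J2  (prefer integral on C1)
b1 |TF1  (0-jn J2 has e-setter on 3)
b0 |J1  (TF1 one-in-one-out from 1)
b4 |I1  (only one flow-in slot at J1)

2  (C1, I1 all integral)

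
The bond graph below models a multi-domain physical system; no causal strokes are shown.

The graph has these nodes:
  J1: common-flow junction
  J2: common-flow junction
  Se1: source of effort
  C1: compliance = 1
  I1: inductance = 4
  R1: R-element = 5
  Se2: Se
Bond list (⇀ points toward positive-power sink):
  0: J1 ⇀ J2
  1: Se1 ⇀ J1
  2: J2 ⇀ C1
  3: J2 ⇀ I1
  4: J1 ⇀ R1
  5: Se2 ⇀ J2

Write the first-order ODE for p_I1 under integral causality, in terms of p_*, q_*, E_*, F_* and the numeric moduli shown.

#1 →J1  (source Se1 imposes e)
#5 →J2  (source Se2 imposes e)
#2 →J2  (C1 outputs effort q/C1)
#3 →I1  (I1 outputs flow p/I1)
#0 →J2  (common-f at J2 fixed by 3)
#4 →J1  (common-f at J1 fixed by 0)

dp_I1/dt = E_Se1 + E_Se2 - 5*p_I1/4 - q_C1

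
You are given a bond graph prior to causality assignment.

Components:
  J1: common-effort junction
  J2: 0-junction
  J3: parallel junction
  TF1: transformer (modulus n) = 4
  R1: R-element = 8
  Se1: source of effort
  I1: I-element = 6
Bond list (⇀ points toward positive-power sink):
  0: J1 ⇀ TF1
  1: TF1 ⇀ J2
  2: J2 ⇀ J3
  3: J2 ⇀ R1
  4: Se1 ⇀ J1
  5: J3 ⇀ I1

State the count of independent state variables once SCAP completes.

1  (I1 all integral)

#4 |J1  (Se1: effort source, stroke at far end)
#0 |TF1  (J1: bond 4 brought effort, rest push out)
#1 |J2  (TF1 one-in-one-out from 0)
#2 |J3  (J2 effort already set via bond 1)
#3 |R1  (J2 effort already set via bond 1)
#5 |I1  (J3 effort already set via bond 2)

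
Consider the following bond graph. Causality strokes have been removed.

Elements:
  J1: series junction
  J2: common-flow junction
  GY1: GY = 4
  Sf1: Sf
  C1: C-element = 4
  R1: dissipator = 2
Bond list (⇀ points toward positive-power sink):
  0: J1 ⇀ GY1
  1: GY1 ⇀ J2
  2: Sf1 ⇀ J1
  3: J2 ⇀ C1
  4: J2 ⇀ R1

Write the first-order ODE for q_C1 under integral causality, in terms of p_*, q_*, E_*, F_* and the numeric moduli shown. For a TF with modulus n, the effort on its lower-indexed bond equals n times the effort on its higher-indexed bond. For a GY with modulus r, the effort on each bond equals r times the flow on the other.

bond 2 stroke→Sf1  (source Sf1 imposes f)
bond 0 stroke→J1  (J1 flow already set via bond 2)
bond 1 stroke→J2  (through GY1, causality inverts; strokes same side of GY1)
bond 3 stroke→J2  (C1 outputs effort q/C1)
bond 4 stroke→R1  (J2 needs exactly one f-in)

dq_C1/dt = 2*F_Sf1 - q_C1/8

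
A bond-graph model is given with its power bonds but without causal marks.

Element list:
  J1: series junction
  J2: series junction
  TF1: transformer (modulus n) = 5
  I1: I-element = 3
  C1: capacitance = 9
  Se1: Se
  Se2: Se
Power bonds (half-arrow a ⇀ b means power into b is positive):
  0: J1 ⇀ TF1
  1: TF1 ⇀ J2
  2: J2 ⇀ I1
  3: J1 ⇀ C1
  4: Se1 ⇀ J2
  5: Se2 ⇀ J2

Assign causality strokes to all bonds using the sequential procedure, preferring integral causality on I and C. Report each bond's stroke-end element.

b4 stroke→J2  (Se1 (Se) sets effort on bond)
b5 stroke→J2  (Se2 (Se) sets effort on bond)
b2 stroke→I1  (I1 integral (f out))
b1 stroke→J2  (common-f at J2 fixed by 2)
b0 stroke→TF1  (TF1 one-in-one-out from 1)
b3 stroke→J1  (J1: bond 0 brought flow, rest push out)

bond 0 stroke→TF1
bond 1 stroke→J2
bond 2 stroke→I1
bond 3 stroke→J1
bond 4 stroke→J2
bond 5 stroke→J2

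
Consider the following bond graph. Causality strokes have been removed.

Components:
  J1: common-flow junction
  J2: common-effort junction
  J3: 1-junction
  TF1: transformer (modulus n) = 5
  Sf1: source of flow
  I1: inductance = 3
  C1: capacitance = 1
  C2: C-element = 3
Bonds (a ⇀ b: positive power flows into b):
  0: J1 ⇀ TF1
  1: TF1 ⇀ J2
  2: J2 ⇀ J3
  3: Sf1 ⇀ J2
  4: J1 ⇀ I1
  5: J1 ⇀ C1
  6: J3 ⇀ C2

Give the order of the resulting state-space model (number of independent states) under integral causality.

3  (C1, C2, I1 all integral)

#3 stroke→Sf1  (Sf1 (Sf) sets flow on bond)
#4 stroke→I1  (I1: I, integral causality)
#0 stroke→J1  (common-f at J1 fixed by 4)
#5 stroke→J1  (common-f at J1 fixed by 4)
#1 stroke→TF1  (TF1 one-in-one-out from 0)
#2 stroke→J2  (J2: last free bond brings effort in)
#6 stroke→J3  (common-f at J3 fixed by 2)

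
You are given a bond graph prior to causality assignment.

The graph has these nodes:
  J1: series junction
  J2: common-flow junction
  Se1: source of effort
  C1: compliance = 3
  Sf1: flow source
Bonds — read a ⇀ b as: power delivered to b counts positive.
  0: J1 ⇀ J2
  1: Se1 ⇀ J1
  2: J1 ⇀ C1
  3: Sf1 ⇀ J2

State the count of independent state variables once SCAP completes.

1  (C1 all integral)

bond 1 stroke at J1  (Se1 fixes effort; stroke away)
bond 3 stroke at Sf1  (Sf1 (Sf) sets flow on bond)
bond 0 stroke at J2  (J2: bond 3 brought flow, rest push out)
bond 2 stroke at J1  (J1: bond 0 brought flow, rest push out)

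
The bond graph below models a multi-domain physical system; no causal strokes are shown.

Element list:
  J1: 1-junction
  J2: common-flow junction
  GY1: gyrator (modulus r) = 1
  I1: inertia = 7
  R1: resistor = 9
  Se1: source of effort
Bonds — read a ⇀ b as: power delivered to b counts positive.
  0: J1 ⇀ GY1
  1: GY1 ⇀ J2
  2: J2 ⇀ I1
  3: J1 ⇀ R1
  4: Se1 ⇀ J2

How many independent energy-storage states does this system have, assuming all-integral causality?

1  (I1 all integral)

β4 stroke→J2  (Se1: effort source, stroke at far end)
β2 stroke→I1  (I1 integral (f out))
β1 stroke→J2  (1-jn J2 has f-setter on 2)
β0 stroke→J1  (GY GY1: same side as bond 1)
β3 stroke→R1  (J1: last free bond brings flow in)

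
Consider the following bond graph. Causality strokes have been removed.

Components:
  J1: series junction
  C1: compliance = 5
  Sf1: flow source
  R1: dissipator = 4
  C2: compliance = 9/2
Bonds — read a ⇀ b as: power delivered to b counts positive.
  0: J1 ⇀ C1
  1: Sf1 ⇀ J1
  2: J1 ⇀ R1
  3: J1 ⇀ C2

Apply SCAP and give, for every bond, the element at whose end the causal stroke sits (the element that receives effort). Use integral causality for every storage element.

bond 1 stroke at Sf1  (source Sf1 imposes f)
bond 0 stroke at J1  (J1 flow already set via bond 1)
bond 2 stroke at J1  (common-f at J1 fixed by 1)
bond 3 stroke at J1  (1-jn J1 has f-setter on 1)

β0 |J1
β1 |Sf1
β2 |J1
β3 |J1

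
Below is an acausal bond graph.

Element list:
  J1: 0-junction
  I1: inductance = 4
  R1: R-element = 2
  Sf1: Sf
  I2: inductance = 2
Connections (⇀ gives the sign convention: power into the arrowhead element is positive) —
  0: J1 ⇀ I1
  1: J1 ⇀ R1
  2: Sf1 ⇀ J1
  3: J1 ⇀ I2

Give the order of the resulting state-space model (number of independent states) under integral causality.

2  (I1, I2 all integral)

bond 2 stroke at Sf1  (Sf1 (Sf) sets flow on bond)
bond 0 stroke at I1  (I1 integral (f out))
bond 3 stroke at I2  (I2 integral (f out))
bond 1 stroke at J1  (closing 0-jn rule on J1)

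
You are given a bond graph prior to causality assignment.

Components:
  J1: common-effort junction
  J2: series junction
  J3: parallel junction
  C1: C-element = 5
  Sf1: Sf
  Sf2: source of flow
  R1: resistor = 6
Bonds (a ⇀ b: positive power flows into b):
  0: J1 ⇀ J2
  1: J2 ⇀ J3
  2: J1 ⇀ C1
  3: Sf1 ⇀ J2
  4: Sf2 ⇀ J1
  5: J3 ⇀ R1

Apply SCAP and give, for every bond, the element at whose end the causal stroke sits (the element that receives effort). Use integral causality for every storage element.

bond 0 |J2
bond 1 |J2
bond 2 |J1
bond 3 |Sf1
bond 4 |Sf2
bond 5 |J3

b3 stroke at Sf1  (source Sf1 imposes f)
b4 stroke at Sf2  (Sf2 fixes flow; stroke at Sf2)
b0 stroke at J2  (common-f at J2 fixed by 3)
b1 stroke at J2  (J2: bond 3 brought flow, rest push out)
b5 stroke at J3  (J3: last free bond brings effort in)
b2 stroke at J1  (J1: last free bond brings effort in)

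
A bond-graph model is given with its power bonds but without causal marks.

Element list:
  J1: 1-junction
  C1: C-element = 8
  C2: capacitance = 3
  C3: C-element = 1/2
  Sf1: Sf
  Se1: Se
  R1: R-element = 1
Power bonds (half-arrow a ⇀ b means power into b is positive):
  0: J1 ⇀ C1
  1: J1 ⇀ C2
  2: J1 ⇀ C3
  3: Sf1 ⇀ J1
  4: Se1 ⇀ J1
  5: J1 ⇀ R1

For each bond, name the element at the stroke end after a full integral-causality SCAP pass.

β3 stroke→Sf1  (Sf1 fixes flow; stroke at Sf1)
β4 stroke→J1  (Se1 fixes effort; stroke away)
β0 stroke→J1  (J1: bond 3 brought flow, rest push out)
β1 stroke→J1  (common-f at J1 fixed by 3)
β2 stroke→J1  (J1 flow already set via bond 3)
β5 stroke→J1  (common-f at J1 fixed by 3)

bond 0 |J1
bond 1 |J1
bond 2 |J1
bond 3 |Sf1
bond 4 |J1
bond 5 |J1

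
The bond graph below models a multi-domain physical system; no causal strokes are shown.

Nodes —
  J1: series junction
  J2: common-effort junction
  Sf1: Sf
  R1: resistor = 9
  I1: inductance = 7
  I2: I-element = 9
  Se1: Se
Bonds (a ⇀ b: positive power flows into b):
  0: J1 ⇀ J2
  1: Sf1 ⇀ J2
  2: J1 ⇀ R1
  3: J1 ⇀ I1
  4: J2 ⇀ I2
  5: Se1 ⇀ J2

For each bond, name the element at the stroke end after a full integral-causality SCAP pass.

bond 0 stroke at J1
bond 1 stroke at Sf1
bond 2 stroke at J1
bond 3 stroke at I1
bond 4 stroke at I2
bond 5 stroke at J2

bond 1 →Sf1  (Sf1: flow source, stroke at near end)
bond 5 →J2  (Se1 (Se) sets effort on bond)
bond 0 →J1  (common-e at J2 fixed by 5)
bond 4 →I2  (common-e at J2 fixed by 5)
bond 3 →I1  (I1 outputs flow p/I1)
bond 2 →J1  (J1 flow already set via bond 3)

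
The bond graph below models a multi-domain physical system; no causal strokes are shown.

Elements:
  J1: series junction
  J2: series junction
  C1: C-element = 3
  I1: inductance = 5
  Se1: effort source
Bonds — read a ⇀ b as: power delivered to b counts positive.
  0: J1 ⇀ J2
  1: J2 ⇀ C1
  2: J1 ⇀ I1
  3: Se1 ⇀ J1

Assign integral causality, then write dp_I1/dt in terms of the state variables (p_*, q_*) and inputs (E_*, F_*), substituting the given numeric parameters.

dp_I1/dt = E_Se1 - q_C1/3

#3 →J1  (Se1 fixes effort; stroke away)
#1 →J2  (C1 integral (e out))
#0 →J1  (J2: last free bond brings flow in)
#2 →I1  (closing 1-jn rule on J1)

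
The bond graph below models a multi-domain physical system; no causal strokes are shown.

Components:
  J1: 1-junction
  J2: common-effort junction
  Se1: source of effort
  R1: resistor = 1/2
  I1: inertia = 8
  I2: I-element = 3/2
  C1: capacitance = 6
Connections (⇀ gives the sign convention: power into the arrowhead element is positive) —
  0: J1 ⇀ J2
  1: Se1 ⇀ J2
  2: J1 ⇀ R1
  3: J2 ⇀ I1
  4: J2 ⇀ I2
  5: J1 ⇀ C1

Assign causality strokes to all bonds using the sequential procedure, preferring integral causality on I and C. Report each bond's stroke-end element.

#1 stroke→J2  (Se1: effort source, stroke at far end)
#0 stroke→J1  (J2 effort already set via bond 1)
#3 stroke→I1  (0-jn J2 has e-setter on 1)
#4 stroke→I2  (J2: bond 1 brought effort, rest push out)
#5 stroke→J1  (prefer integral on C1)
#2 stroke→R1  (closing 1-jn rule on J1)

β0 stroke at J1
β1 stroke at J2
β2 stroke at R1
β3 stroke at I1
β4 stroke at I2
β5 stroke at J1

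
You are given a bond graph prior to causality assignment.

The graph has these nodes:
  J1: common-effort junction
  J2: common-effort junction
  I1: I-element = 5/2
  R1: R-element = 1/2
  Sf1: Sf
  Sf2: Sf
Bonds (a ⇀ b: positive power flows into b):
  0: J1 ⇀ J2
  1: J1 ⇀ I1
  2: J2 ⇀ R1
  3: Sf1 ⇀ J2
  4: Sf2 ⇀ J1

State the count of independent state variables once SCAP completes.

bond 3 stroke at Sf1  (Sf1 fixes flow; stroke at Sf1)
bond 4 stroke at Sf2  (Sf2 (Sf) sets flow on bond)
bond 1 stroke at I1  (I1 integral (f out))
bond 0 stroke at J1  (closing 0-jn rule on J1)
bond 2 stroke at J2  (J2: last free bond brings effort in)

1  (I1 all integral)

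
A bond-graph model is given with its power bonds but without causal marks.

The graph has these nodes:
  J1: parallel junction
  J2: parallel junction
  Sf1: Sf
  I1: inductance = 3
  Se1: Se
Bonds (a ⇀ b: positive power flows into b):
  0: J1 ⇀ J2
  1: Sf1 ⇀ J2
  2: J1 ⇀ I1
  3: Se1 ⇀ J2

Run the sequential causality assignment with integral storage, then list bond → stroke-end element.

bond 1 →Sf1  (source Sf1 imposes f)
bond 3 →J2  (Se1 fixes effort; stroke away)
bond 0 →J1  (J2: bond 3 brought effort, rest push out)
bond 2 →I1  (common-e at J1 fixed by 0)

#0 stroke→J1
#1 stroke→Sf1
#2 stroke→I1
#3 stroke→J2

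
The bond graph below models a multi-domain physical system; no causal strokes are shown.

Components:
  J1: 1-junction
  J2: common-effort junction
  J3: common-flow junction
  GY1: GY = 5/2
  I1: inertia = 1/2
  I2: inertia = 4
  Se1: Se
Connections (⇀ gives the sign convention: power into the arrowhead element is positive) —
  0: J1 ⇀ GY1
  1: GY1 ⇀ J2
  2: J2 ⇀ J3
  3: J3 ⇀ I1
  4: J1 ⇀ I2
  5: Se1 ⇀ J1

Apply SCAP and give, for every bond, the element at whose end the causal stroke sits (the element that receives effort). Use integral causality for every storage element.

β5 stroke at J1  (Se1 (Se) sets effort on bond)
β3 stroke at I1  (I1: I, integral causality)
β2 stroke at J3  (common-f at J3 fixed by 3)
β1 stroke at J2  (closing 0-jn rule on J2)
β0 stroke at J1  (GY1: gyrator matches bond 1)
β4 stroke at I2  (only one flow-in slot at J1)

bond 0 stroke→J1
bond 1 stroke→J2
bond 2 stroke→J3
bond 3 stroke→I1
bond 4 stroke→I2
bond 5 stroke→J1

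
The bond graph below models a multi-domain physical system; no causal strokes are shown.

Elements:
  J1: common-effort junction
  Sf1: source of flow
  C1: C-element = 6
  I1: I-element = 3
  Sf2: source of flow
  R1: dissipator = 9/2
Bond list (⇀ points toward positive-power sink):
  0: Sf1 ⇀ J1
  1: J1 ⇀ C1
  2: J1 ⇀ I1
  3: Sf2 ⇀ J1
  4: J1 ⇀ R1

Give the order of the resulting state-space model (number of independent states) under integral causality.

bond 0 →Sf1  (Sf1 (Sf) sets flow on bond)
bond 3 →Sf2  (Sf2 (Sf) sets flow on bond)
bond 1 →J1  (C1 outputs effort q/C1)
bond 2 →I1  (J1 effort already set via bond 1)
bond 4 →R1  (J1: bond 1 brought effort, rest push out)

2  (C1, I1 all integral)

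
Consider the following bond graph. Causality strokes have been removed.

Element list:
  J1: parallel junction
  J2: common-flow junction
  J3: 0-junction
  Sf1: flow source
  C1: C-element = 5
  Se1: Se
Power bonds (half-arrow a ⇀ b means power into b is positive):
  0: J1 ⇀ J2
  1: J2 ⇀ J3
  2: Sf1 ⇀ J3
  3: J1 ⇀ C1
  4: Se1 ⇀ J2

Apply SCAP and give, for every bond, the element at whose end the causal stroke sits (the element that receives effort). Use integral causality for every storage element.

b2 stroke→Sf1  (Sf1 (Sf) sets flow on bond)
b4 stroke→J2  (Se1 fixes effort; stroke away)
b1 stroke→J3  (closing 0-jn rule on J3)
b0 stroke→J2  (1-jn J2 has f-setter on 1)
b3 stroke→J1  (only one effort-in slot at J1)

β0 →J2
β1 →J3
β2 →Sf1
β3 →J1
β4 →J2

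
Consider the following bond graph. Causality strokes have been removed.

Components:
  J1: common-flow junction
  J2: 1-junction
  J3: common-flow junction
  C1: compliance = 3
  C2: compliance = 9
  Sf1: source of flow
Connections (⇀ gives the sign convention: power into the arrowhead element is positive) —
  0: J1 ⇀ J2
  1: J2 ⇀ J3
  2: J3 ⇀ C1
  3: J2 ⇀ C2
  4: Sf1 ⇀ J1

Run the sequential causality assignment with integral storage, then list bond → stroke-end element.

b4 →Sf1  (source Sf1 imposes f)
b0 →J1  (J1: bond 4 brought flow, rest push out)
b1 →J2  (J2 flow already set via bond 0)
b3 →J2  (J2: bond 0 brought flow, rest push out)
b2 →J3  (common-f at J3 fixed by 1)

#0 stroke→J1
#1 stroke→J2
#2 stroke→J3
#3 stroke→J2
#4 stroke→Sf1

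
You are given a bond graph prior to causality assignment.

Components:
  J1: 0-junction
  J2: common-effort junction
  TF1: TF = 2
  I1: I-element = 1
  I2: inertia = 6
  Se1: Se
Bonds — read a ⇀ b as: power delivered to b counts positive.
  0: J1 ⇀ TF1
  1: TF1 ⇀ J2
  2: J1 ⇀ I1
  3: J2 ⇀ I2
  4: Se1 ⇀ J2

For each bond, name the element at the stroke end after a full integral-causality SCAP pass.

#0 stroke at J1
#1 stroke at TF1
#2 stroke at I1
#3 stroke at I2
#4 stroke at J2

b4 stroke→J2  (Se1 fixes effort; stroke away)
b1 stroke→TF1  (0-jn J2 has e-setter on 4)
b3 stroke→I2  (J2 effort already set via bond 4)
b0 stroke→J1  (TF TF1: opposite of bond 1)
b2 stroke→I1  (0-jn J1 has e-setter on 0)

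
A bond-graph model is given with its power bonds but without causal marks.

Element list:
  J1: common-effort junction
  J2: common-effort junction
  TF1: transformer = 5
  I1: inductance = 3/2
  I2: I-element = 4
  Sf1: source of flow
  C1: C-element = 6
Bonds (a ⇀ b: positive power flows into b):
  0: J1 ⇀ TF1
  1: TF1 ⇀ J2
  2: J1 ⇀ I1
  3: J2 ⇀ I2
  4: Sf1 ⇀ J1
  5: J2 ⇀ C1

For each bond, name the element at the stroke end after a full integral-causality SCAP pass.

bond 0 stroke→J1
bond 1 stroke→TF1
bond 2 stroke→I1
bond 3 stroke→I2
bond 4 stroke→Sf1
bond 5 stroke→J2

β4 →Sf1  (Sf1: flow source, stroke at near end)
β2 →I1  (prefer integral on I1)
β0 →J1  (only one effort-in slot at J1)
β1 →TF1  (TF1: transformer flips bond 0)
β3 →I2  (I2: I, integral causality)
β5 →J2  (only one effort-in slot at J2)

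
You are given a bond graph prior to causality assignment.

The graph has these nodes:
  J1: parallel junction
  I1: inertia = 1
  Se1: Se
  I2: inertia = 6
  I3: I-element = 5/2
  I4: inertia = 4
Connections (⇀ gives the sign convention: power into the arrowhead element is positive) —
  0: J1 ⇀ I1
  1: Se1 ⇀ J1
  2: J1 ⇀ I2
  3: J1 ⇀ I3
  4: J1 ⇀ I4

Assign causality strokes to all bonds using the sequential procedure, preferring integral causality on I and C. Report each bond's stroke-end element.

bond 1 →J1  (Se1: effort source, stroke at far end)
bond 0 →I1  (common-e at J1 fixed by 1)
bond 2 →I2  (0-jn J1 has e-setter on 1)
bond 3 →I3  (common-e at J1 fixed by 1)
bond 4 →I4  (0-jn J1 has e-setter on 1)

b0 stroke at I1
b1 stroke at J1
b2 stroke at I2
b3 stroke at I3
b4 stroke at I4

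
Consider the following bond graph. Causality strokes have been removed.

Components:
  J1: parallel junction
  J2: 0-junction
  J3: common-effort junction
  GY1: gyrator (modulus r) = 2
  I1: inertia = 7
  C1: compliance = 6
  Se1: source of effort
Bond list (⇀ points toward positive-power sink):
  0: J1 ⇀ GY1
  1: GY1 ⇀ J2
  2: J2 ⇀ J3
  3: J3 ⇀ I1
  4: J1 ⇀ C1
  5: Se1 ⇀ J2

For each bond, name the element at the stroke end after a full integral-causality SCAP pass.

#5 →J2  (Se1 fixes effort; stroke away)
#1 →GY1  (common-e at J2 fixed by 5)
#2 →J3  (J2: bond 5 brought effort, rest push out)
#3 →I1  (common-e at J3 fixed by 2)
#0 →GY1  (GY GY1: same side as bond 1)
#4 →J1  (J1 needs exactly one e-in)

bond 0 stroke→GY1
bond 1 stroke→GY1
bond 2 stroke→J3
bond 3 stroke→I1
bond 4 stroke→J1
bond 5 stroke→J2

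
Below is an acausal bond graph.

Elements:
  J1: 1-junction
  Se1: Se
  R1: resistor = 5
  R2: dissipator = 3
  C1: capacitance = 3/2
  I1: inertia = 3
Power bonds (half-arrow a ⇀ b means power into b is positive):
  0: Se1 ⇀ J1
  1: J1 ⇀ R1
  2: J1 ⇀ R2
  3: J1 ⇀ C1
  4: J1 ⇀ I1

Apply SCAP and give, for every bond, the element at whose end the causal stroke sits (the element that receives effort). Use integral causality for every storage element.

bond 0 |J1  (source Se1 imposes e)
bond 3 |J1  (C1 integral (e out))
bond 4 |I1  (prefer integral on I1)
bond 1 |J1  (1-jn J1 has f-setter on 4)
bond 2 |J1  (J1: bond 4 brought flow, rest push out)

β0 |J1
β1 |J1
β2 |J1
β3 |J1
β4 |I1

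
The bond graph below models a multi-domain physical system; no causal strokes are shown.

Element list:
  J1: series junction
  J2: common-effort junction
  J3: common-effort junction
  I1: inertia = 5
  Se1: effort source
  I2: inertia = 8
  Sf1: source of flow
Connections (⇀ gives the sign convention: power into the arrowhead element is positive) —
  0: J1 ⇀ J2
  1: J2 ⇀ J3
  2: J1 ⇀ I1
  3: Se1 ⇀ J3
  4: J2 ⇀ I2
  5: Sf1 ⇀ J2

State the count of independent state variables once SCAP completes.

β3 |J3  (Se1 (Se) sets effort on bond)
β5 |Sf1  (Sf1: flow source, stroke at near end)
β1 |J2  (common-e at J3 fixed by 3)
β0 |J1  (0-jn J2 has e-setter on 1)
β4 |I2  (J2 effort already set via bond 1)
β2 |I1  (closing 1-jn rule on J1)

2  (I1, I2 all integral)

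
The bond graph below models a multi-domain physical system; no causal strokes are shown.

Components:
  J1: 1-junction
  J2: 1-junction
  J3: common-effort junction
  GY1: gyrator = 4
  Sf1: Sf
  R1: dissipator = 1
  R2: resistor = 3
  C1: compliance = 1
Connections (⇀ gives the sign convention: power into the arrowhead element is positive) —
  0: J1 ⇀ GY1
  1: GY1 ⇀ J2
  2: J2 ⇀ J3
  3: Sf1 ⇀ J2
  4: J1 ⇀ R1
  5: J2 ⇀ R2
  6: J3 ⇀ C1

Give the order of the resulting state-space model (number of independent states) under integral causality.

1  (C1 all integral)

bond 3 stroke at Sf1  (Sf1 (Sf) sets flow on bond)
bond 1 stroke at J2  (J2: bond 3 brought flow, rest push out)
bond 2 stroke at J2  (1-jn J2 has f-setter on 3)
bond 5 stroke at J2  (J2 flow already set via bond 3)
bond 6 stroke at J3  (only one effort-in slot at J3)
bond 0 stroke at J1  (through GY1, causality inverts; strokes same side of GY1)
bond 4 stroke at R1  (only one flow-in slot at J1)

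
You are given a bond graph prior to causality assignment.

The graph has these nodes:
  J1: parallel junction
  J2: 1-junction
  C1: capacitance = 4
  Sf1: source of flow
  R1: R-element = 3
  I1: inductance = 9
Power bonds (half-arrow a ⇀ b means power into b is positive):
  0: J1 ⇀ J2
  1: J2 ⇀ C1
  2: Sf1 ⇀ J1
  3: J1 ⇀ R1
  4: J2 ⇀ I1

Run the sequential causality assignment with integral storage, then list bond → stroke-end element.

#2 stroke at Sf1  (source Sf1 imposes f)
#1 stroke at J2  (C1 outputs effort q/C1)
#4 stroke at I1  (prefer integral on I1)
#0 stroke at J2  (common-f at J2 fixed by 4)
#3 stroke at J1  (only one effort-in slot at J1)

bond 0 stroke→J2
bond 1 stroke→J2
bond 2 stroke→Sf1
bond 3 stroke→J1
bond 4 stroke→I1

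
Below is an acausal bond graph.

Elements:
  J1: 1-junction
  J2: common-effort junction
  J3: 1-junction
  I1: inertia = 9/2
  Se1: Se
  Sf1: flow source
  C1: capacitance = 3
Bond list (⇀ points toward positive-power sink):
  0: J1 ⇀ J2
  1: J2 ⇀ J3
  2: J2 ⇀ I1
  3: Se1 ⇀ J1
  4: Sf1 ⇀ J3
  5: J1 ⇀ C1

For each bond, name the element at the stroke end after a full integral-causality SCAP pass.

bond 3 stroke at J1  (Se1 (Se) sets effort on bond)
bond 4 stroke at Sf1  (Sf1: flow source, stroke at near end)
bond 1 stroke at J3  (J3: bond 4 brought flow, rest push out)
bond 2 stroke at I1  (I1 outputs flow p/I1)
bond 0 stroke at J2  (only one effort-in slot at J2)
bond 5 stroke at J1  (common-f at J1 fixed by 0)

b0 stroke→J2
b1 stroke→J3
b2 stroke→I1
b3 stroke→J1
b4 stroke→Sf1
b5 stroke→J1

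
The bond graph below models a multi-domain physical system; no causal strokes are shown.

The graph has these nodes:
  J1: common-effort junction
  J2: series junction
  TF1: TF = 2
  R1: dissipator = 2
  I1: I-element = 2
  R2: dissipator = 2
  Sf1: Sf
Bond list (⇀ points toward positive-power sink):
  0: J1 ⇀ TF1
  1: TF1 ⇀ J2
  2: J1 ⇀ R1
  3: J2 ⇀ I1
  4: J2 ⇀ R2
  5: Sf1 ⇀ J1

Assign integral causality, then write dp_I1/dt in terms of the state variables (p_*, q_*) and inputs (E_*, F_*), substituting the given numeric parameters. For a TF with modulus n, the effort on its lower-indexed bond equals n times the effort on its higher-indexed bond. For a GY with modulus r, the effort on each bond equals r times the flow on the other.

dp_I1/dt = F_Sf1 - 5*p_I1/4

#5 |Sf1  (Sf1 fixes flow; stroke at Sf1)
#3 |I1  (I1 integral (f out))
#1 |J2  (J2: bond 3 brought flow, rest push out)
#4 |J2  (common-f at J2 fixed by 3)
#0 |TF1  (TF TF1: opposite of bond 1)
#2 |J1  (closing 0-jn rule on J1)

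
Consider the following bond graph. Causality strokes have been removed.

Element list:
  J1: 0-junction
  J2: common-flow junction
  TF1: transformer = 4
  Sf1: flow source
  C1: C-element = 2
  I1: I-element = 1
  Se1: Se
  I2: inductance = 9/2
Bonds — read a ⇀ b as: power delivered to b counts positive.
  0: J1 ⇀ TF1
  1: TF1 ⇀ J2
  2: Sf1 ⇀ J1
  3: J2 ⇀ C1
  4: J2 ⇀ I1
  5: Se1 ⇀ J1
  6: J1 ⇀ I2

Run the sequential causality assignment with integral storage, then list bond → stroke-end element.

bond 2 →Sf1  (Sf1 fixes flow; stroke at Sf1)
bond 5 →J1  (Se1 fixes effort; stroke away)
bond 0 →TF1  (J1: bond 5 brought effort, rest push out)
bond 6 →I2  (J1: bond 5 brought effort, rest push out)
bond 1 →J2  (TF1: transformer flips bond 0)
bond 3 →J2  (prefer integral on C1)
bond 4 →I1  (closing 1-jn rule on J2)

#0 |TF1
#1 |J2
#2 |Sf1
#3 |J2
#4 |I1
#5 |J1
#6 |I2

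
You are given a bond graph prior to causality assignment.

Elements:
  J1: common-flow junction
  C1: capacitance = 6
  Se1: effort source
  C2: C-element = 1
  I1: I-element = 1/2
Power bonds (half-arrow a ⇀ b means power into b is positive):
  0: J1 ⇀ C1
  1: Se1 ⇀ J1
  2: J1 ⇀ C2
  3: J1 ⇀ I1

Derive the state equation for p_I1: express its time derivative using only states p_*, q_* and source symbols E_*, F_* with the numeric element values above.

dp_I1/dt = E_Se1 - q_C1/6 - q_C2

β1 →J1  (source Se1 imposes e)
β0 →J1  (C1 integral (e out))
β2 →J1  (C2 integral (e out))
β3 →I1  (J1: last free bond brings flow in)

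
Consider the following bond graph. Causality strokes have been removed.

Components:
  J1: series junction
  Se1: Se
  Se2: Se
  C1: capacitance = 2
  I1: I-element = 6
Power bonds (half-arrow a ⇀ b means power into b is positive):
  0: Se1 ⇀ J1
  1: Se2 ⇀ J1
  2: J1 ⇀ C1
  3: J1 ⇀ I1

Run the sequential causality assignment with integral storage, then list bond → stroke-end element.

#0 →J1
#1 →J1
#2 →J1
#3 →I1

#0 stroke at J1  (source Se1 imposes e)
#1 stroke at J1  (Se2 (Se) sets effort on bond)
#2 stroke at J1  (C1 outputs effort q/C1)
#3 stroke at I1  (J1: last free bond brings flow in)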